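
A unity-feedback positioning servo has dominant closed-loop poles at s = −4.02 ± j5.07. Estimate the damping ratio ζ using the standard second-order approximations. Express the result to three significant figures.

ζ ≈ 0.621

With σ = 4.02, ω_d = 5.07: ω_n = √(σ²+ω_d²) = 6.47 rad/s, ζ = σ/ω_n = 0.621.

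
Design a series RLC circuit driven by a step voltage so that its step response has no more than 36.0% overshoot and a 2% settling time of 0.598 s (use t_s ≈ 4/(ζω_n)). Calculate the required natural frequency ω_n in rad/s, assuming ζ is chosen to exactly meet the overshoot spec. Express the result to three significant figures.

ζ = −ln(OS)/√(π² + (ln OS)²). With OS = 0.360, ln OS = −1.022 and ζ = 1.022/3.304 = 0.309.
Then ω_n = 4/(ζ t_s) = 4/(0.309 × 0.598) = 21.6 rad/s.

ω_n ≈ 21.6 rad/s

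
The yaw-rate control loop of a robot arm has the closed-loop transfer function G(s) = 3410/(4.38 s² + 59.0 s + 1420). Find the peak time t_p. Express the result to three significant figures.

Dividing through by 4.38: denominator becomes s² + 13.47 s + 324.2.
So ω_n = √324.2 = 18.0 rad/s and ζ = 13.47/(2·18.0) = 0.374.
ω_d = ω_n√(1−ζ²) = 16.7 rad/s. t_p = π/ω_d = 0.188 s.

t_p ≈ 0.188 s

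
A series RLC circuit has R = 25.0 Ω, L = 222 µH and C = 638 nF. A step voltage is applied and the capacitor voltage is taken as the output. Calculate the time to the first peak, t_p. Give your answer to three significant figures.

For a series RLC circuit (capacitor voltage as output), ω_n = 1/√(LC) = 1/√(222 µH · 638 nF) = 84000 rad/s.
ζ = (R/2)·√(C/L) = (25.0/2)·√(638 nF/222 µH) = 0.670.
The damped frequency ω_d = ω_n√(1−ζ²) = 62400 rad/s. t_p = π/ω_d = 0.0000504 s.

t_p ≈ 0.0000504 s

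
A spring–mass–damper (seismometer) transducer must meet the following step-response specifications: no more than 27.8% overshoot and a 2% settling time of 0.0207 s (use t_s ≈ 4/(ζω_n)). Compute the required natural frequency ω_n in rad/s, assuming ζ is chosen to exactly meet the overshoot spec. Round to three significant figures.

From %OS = 100·exp(−πζ/√(1−ζ²)), invert to get ζ = −ln(OS)/√(π² + ln²(OS)) with OS = 0.278.
−ln 0.278 = 1.280, so ζ = 1.280/√(π² + 1.639) = 0.377.
From t_s ≈ 4/(ζω_n): ω_n = 4/(ζ·t_s) = 4/(0.377·0.0207) = 512 rad/s.

ω_n ≈ 512 rad/s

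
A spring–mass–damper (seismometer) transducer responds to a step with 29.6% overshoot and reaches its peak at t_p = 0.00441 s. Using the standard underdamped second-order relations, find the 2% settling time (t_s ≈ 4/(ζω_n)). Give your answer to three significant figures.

ζ from %OS: ζ = |ln 0.296|/√(π²+ln²0.296) = 0.361.
From t_p = π/ω_d, ω_d = π/0.00441 = 712 rad/s, so ω_n = ω_d/√(1−ζ²) = 764 rad/s.
t_s ≈ 4/(ζω_n) = 4/(0.361·764) = 0.0145 s.

t_s ≈ 0.0145 s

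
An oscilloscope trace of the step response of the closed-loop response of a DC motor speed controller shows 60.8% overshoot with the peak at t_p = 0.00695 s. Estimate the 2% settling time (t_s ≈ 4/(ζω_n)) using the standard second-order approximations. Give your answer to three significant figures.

ζ from %OS: ζ = |ln 0.608|/√(π²+ln²0.608) = 0.156.
t_p = π/ω_d ⇒ ω_d = 452 rad/s; then ω_n = ω_d/√(1−ζ²) = 458 rad/s.
t_s ≈ 4/(ζω_n) = 4/(0.156·458) = 0.0559 s.

t_s ≈ 0.0559 s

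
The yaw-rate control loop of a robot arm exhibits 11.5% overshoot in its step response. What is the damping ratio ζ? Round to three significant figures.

ζ ≈ 0.567

Inverting the overshoot relation: ζ = |ln 0.115|/√(π² + ln²0.115) = 0.567.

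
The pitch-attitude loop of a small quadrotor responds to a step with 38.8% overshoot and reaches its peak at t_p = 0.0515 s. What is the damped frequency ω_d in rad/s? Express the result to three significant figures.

ω_d ≈ 61.0 rad/s

t_p = π/ω_d, so ω_d = π/0.0515 = 61.0 rad/s.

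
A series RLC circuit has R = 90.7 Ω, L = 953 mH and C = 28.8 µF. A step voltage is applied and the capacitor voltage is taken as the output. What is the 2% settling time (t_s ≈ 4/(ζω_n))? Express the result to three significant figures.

t_s ≈ 0.0841 s

For a series RLC circuit (capacitor voltage as output), ω_n = 1/√(LC) = 1/√(953 mH · 28.8 µF) = 191 rad/s.
ζ = (R/2)·√(C/L) = (90.7/2)·√(28.8 µF/953 mH) = 0.249.
t_s ≈ 4/(ζω_n) = 0.0841 s.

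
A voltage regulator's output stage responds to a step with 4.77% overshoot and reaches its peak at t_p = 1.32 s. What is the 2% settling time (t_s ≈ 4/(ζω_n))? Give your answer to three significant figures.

ζ from %OS: ζ = |ln 0.0477|/√(π²+ln²0.0477) = 0.696.
t_p = π/ω_d ⇒ ω_d = 2.38 rad/s; then ω_n = ω_d/√(1−ζ²) = 3.31 rad/s.
t_s ≈ 4/(ζω_n) = 4/(0.696·3.31) = 1.74 s.

t_s ≈ 1.74 s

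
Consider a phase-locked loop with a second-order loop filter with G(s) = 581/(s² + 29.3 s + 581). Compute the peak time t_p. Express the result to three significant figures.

Comparing the denominator to s² + 2ζω_n s + ω_n²: ω_n = √581 = 24.1 rad/s, and 2ζω_n = 29.3 so ζ = 29.3/(2·24.1) = 0.608.
ω_d = ω_n√(1−ζ²) = 19.1 rad/s. Then t_p = π/ω_d = 0.164 s.

t_p ≈ 0.164 s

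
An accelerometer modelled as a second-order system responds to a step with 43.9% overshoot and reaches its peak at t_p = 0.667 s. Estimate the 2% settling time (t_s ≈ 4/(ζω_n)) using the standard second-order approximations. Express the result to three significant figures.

From the overshoot, ζ = −ln(OS)/√(π²+ln²(OS)) = 0.253.
t_p = π/ω_d ⇒ ω_d = 4.71 rad/s; then ω_n = ω_d/√(1−ζ²) = 4.87 rad/s.
t_s ≈ 4/(ζω_n) = 4/(0.253·4.87) = 3.24 s.

t_s ≈ 3.24 s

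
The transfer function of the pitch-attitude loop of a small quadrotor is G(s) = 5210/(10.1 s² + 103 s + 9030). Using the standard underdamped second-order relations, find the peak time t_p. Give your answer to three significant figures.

t_p ≈ 0.107 s

Dividing through by 10.1: denominator becomes s² + 10.20 s + 894.1.
So ω_n = √894.1 = 29.9 rad/s and ζ = 10.20/(2·29.9) = 0.171.
ω_d = 29.9·√(1 − 0.171²) = 29.5 rad/s. t_p = π/ω_d = 0.107 s.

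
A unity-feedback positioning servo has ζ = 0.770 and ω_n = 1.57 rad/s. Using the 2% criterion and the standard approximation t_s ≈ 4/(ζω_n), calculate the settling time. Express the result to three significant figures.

t_s ≈ 4/(ζω_n) = 4/(0.770 × 1.57) = 3.31 s.

t_s ≈ 3.31 s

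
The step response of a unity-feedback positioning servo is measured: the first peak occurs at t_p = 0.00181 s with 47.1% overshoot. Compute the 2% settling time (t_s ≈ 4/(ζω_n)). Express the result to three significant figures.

The overshoot fixes ζ = −ln(OS)/√(π²+ln²(OS)) = 0.233.
t_p = π/ω_d ⇒ ω_d = 1740 rad/s; then ω_n = ω_d/√(1−ζ²) = 1780 rad/s.
t_s ≈ 4/(ζω_n) = 4/(0.233·1780) = 0.00962 s.

t_s ≈ 0.00962 s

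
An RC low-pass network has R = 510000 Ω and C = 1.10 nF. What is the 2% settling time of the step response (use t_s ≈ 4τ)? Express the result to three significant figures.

τ = RC = 510000 × 1.10 nF = 0.000561 s.
t_s ≈ 4τ = 0.00224 s.

t_s ≈ 0.00224 s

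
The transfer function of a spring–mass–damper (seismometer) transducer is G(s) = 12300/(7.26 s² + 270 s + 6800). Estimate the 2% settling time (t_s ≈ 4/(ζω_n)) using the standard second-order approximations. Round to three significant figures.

t_s ≈ 0.215 s

Dividing through by 7.26: denominator becomes s² + 37.19 s + 936.6.
So ω_n = √936.6 = 30.6 rad/s and ζ = 37.19/(2·30.6) = 0.608.
t_s ≈ 4/(ζω_n) = 0.215 s.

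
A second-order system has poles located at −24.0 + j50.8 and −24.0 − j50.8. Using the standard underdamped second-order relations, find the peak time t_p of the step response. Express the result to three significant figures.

t_p = π/ω_d with ω_d = 50.8 (the imaginary part), so t_p = 0.0618 s.

t_p ≈ 0.0618 s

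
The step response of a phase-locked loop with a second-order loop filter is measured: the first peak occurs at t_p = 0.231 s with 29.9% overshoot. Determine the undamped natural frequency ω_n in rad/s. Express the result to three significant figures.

ζ from %OS: ζ = |ln 0.299|/√(π²+ln²0.299) = 0.359.
From t_p = π/ω_d, ω_d = π/0.231 = 13.6 rad/s, so ω_n = ω_d/√(1−ζ²) = 14.6 rad/s.

ω_n ≈ 14.6 rad/s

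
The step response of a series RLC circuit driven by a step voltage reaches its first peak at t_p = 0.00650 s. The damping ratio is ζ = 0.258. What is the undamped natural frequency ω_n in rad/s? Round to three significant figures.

Peak time t_p = π/ω_d, so ω_d = π/t_p = π/0.00650 = 483 rad/s.
ω_n = ω_d/√(1−ζ²) = 483/√0.933 = 500 rad/s.

ω_n ≈ 500 rad/s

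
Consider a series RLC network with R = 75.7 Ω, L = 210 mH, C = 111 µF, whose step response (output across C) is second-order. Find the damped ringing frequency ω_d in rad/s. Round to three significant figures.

ω_d ≈ 102 rad/s

For a series RLC circuit (capacitor voltage as output), ω_n = 1/√(LC) = 1/√(210 mH · 111 µF) = 207 rad/s.
ζ = (R/2)·√(C/L) = (75.7/2)·√(111 µF/210 mH) = 0.870.
ω_d = ω_n√(1−ζ²) = 102 rad/s.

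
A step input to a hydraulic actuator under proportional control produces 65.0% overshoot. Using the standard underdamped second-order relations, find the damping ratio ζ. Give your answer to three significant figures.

Inverting the overshoot relation: ζ = |ln 0.650|/√(π² + ln²0.650) = 0.136.

ζ ≈ 0.136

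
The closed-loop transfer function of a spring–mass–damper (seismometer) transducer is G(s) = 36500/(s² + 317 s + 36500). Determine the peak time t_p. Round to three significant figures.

Matching coefficients with s² + 2ζω_n s + ω_n² gives ω_n² = 36500 ⇒ ω_n = 191 rad/s, and ζ = 317/(2ω_n) = 0.830.
The damped frequency ω_d = ω_n√(1−ζ²) = 107 rad/s. Then t_p = π/ω_d = 0.0295 s.

t_p ≈ 0.0295 s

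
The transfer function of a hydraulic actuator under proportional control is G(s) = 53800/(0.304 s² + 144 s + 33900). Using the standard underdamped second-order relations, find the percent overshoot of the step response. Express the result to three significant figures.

Dividing through by 0.304: denominator becomes s² + 473.7 s + 111500.
So ω_n = √111500 = 334 rad/s and ζ = 473.7/(2·334) = 0.709.
%OS = 100 e^{−πζ/√(1−ζ²)} with ζ = 0.709 gives 4.24%.

%OS ≈ 4.24%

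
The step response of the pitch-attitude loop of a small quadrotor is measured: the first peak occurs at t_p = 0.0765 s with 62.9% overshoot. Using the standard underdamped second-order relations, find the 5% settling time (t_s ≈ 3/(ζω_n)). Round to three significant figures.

t_s ≈ 0.495 s

From the overshoot, ζ = −ln(OS)/√(π²+ln²(OS)) = 0.146.
From t_p = π/ω_d, ω_d = π/0.0765 = 41.1 rad/s, so ω_n = ω_d/√(1−ζ²) = 41.5 rad/s.
t_s ≈ 3/(ζω_n) = 3/(0.146·41.5) = 0.495 s.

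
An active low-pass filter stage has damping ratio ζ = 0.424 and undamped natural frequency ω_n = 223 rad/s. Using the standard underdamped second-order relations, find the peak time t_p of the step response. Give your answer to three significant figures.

The damped frequency is ω_d = ω_n√(1−ζ²) = 223·√(1−0.180) = 202 rad/s.
Peak time t_p = π/ω_d = π/202 = 0.0156 s.

t_p ≈ 0.0156 s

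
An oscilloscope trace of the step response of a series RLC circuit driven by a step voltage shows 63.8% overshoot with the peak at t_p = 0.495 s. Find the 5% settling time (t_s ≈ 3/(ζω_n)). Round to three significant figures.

ζ from %OS: ζ = |ln 0.638|/√(π²+ln²0.638) = 0.142.
t_p = π/ω_d ⇒ ω_d = 6.35 rad/s; then ω_n = ω_d/√(1−ζ²) = 6.41 rad/s.
t_s ≈ 3/(ζω_n) = 3/(0.142·6.41) = 3.30 s.

t_s ≈ 3.30 s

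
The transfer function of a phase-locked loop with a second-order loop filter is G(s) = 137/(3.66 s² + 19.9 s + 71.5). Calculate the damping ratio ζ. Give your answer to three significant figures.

Dividing through by 3.66: denominator becomes s² + 5.437 s + 19.54.
So ω_n = √19.54 = 4.42 rad/s and ζ = 5.437/(2·4.42) = 0.615.

ζ ≈ 0.615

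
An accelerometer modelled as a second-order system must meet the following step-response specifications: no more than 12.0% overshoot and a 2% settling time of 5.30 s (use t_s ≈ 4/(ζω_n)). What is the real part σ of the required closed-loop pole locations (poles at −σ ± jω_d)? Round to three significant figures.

The settling-time spec alone fixes σ = ζω_n = 4/t_s = 4/5.30 = 0.755.
(Overshoot then fixes ζ = 0.559 and hence ω_d = σ·√(1−ζ²)/ζ = 1.12 rad/s.)

σ ≈ 0.755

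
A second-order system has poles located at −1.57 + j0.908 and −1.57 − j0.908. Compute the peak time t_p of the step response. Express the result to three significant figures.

t_p = π/ω_d with ω_d = 0.908 (the imaginary part), so t_p = 3.46 s.

t_p ≈ 3.46 s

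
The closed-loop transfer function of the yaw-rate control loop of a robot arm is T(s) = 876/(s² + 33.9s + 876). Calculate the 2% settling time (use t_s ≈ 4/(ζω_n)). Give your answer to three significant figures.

t_s ≈ 0.236 s

ω_n = √876 = 29.6 rad/s; ζ = 33.9/(2·29.6) = 0.573.
t_s ≈ 4/(ζω_n) = 4/(0.573·29.6) = 0.236 s.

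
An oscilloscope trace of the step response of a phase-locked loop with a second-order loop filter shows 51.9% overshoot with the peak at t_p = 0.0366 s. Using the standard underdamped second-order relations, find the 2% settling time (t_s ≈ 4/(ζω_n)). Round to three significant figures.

ζ from %OS: ζ = |ln 0.519|/√(π²+ln²0.519) = 0.204.
From t_p = π/ω_d, ω_d = π/0.0366 = 85.8 rad/s, so ω_n = ω_d/√(1−ζ²) = 87.7 rad/s.
t_s ≈ 4/(ζω_n) = 4/(0.204·87.7) = 0.223 s.

t_s ≈ 0.223 s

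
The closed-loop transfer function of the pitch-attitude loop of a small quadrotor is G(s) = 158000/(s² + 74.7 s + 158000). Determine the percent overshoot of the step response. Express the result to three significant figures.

%OS ≈ 74.3%

Comparing the denominator to s² + 2ζω_n s + ω_n²: ω_n = √158000 = 397 rad/s, and 2ζω_n = 74.7 so ζ = 74.7/(2·397) = 0.0940.
%OS = 100 e^{−πζ/√(1−ζ²)} with ζ = 0.0940 gives 74.3%.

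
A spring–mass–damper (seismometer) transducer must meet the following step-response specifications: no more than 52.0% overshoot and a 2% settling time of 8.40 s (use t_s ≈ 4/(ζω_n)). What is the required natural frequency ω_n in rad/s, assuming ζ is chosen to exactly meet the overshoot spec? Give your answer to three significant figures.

From %OS = 100·exp(−πζ/√(1−ζ²)), invert to get ζ = −ln(OS)/√(π² + ln²(OS)) with OS = 0.520.
−ln 0.520 = 0.6539, so ζ = 0.6539/√(π² + 0.4276) = 0.204.
Then ω_n = 4/(ζ t_s) = 4/(0.204 × 8.40) = 2.34 rad/s.

ω_n ≈ 2.34 rad/s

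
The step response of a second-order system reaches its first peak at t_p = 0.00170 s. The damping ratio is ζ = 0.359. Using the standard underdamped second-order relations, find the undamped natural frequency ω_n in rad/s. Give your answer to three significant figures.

ω_n ≈ 1980 rad/s

Peak time t_p = π/ω_d, so ω_d = π/t_p = π/0.00170 = 1850 rad/s.
ω_n = ω_d/√(1−ζ²) = 1850/√0.871 = 1980 rad/s.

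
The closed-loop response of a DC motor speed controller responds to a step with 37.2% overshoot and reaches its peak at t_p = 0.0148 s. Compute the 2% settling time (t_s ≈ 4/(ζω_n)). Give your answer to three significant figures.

t_s ≈ 0.0599 s

The overshoot fixes ζ = −ln(OS)/√(π²+ln²(OS)) = 0.300.
t_p = π/ω_d ⇒ ω_d = 212 rad/s; then ω_n = ω_d/√(1−ζ²) = 223 rad/s.
t_s ≈ 4/(ζω_n) = 4/(0.300·223) = 0.0599 s.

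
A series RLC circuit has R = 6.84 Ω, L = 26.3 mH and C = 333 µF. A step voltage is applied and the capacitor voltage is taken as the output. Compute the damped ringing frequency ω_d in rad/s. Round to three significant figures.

ω_d ≈ 312 rad/s

For a series RLC circuit (capacitor voltage as output), ω_n = 1/√(LC) = 1/√(26.3 mH · 333 µF) = 338 rad/s.
ζ = (R/2)·√(C/L) = (6.84/2)·√(333 µF/26.3 mH) = 0.385.
The damped frequency ω_d = ω_n√(1−ζ²) = 312 rad/s.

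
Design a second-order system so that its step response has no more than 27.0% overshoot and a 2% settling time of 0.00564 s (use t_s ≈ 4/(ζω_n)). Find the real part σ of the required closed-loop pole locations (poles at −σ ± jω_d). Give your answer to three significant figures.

The settling-time spec alone fixes σ = ζω_n = 4/t_s = 4/0.00564 = 709.
(Overshoot then fixes ζ = 0.385 and hence ω_d = σ·√(1−ζ²)/ζ = 1700 rad/s.)

σ ≈ 709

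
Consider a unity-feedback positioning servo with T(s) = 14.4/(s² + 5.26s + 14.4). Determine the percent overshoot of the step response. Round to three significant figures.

%OS ≈ 4.88%

Matching coefficients with s² + 2ζω_n s + ω_n² gives ω_n² = 14.4 ⇒ ω_n = 3.79 rad/s, and ζ = 5.26/(2ω_n) = 0.693.
%OS = 100·exp(−πζ/√(1−ζ²)) = 4.88%.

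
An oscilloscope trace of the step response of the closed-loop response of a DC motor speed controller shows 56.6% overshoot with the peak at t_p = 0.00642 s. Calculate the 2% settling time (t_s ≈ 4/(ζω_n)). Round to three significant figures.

The overshoot fixes ζ = −ln(OS)/√(π²+ln²(OS)) = 0.178.
From t_p = π/ω_d, ω_d = π/0.00642 = 489 rad/s, so ω_n = ω_d/√(1−ζ²) = 497 rad/s.
t_s ≈ 4/(ζω_n) = 4/(0.178·497) = 0.0451 s.

t_s ≈ 0.0451 s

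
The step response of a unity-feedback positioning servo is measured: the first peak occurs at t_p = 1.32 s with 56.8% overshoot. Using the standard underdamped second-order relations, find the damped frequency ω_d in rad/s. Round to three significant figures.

ω_d ≈ 2.38 rad/s

t_p = π/ω_d, so ω_d = π/1.32 = 2.38 rad/s.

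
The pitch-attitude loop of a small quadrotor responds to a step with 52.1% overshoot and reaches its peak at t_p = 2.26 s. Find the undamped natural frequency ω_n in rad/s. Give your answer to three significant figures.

ω_n ≈ 1.42 rad/s

From the overshoot, ζ = −ln(OS)/√(π²+ln²(OS)) = 0.203.
From t_p = π/ω_d, ω_d = π/2.26 = 1.39 rad/s, so ω_n = ω_d/√(1−ζ²) = 1.42 rad/s.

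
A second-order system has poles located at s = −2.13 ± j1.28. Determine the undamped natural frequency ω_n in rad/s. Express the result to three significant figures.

ω_n ≈ 2.49 rad/s

The poles are at −σ ± jω_d with σ = 2.13 and ω_d = 1.28, so ω_n = √(σ²+ω_d²) = 2.49 rad/s and ζ = σ/ω_n = 0.857.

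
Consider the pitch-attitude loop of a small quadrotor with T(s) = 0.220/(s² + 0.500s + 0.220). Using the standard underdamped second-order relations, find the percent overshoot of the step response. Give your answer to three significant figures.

%OS ≈ 13.8%

ω_n = √0.220 = 0.469 rad/s; ζ = 0.500/(2·0.469) = 0.533.
Overshoot: exp(−π·0.533/√(1−0.533²)) = 0.138, i.e. 13.8%.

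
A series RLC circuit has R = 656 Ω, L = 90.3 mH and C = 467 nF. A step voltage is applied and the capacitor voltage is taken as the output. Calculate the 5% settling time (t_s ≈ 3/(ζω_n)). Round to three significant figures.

t_s ≈ 0.000826 s

For a series RLC circuit (capacitor voltage as output), ω_n = 1/√(LC) = 1/√(90.3 mH · 467 nF) = 4870 rad/s.
ζ = (R/2)·√(C/L) = (656/2)·√(467 nF/90.3 mH) = 0.746.
t_s ≈ 3/(ζω_n) = 0.000826 s.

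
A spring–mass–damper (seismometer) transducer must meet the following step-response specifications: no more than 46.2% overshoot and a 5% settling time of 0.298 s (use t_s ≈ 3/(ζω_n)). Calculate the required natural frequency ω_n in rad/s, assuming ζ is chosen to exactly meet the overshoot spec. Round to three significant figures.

ζ = −ln(OS)/√(π² + (ln OS)²). With OS = 0.462, ln OS = −0.7722 and ζ = 0.7722/3.235 = 0.239.
From t_s ≈ 3/(ζω_n): ω_n = 3/(ζ·t_s) = 3/(0.239·0.298) = 42.2 rad/s.

ω_n ≈ 42.2 rad/s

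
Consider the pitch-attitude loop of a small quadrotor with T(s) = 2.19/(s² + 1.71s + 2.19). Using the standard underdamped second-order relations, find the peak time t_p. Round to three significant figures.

Matching coefficients with s² + 2ζω_n s + ω_n² gives ω_n² = 2.19 ⇒ ω_n = 1.48 rad/s, and ζ = 1.71/(2ω_n) = 0.578.
ω_d = 1.48·√(1 − 0.578²) = 1.21 rad/s. Then t_p = π/ω_d = 2.60 s.

t_p ≈ 2.60 s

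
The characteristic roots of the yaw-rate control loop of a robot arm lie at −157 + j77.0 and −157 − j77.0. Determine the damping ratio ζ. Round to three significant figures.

The poles are at −σ ± jω_d with σ = 157 and ω_d = 77.0, so ω_n = √(σ²+ω_d²) = 175 rad/s and ζ = σ/ω_n = 0.898.

ζ ≈ 0.898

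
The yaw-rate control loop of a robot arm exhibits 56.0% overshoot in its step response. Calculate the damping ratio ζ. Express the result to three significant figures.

ζ ≈ 0.181

Inverting the overshoot relation: ζ = |ln 0.560|/√(π² + ln²0.560) = 0.181.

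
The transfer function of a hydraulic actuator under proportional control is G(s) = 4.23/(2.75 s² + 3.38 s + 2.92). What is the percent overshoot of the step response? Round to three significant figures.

%OS ≈ 9.69%

Dividing through by 2.75: denominator becomes s² + 1.229 s + 1.062.
So ω_n = √1.062 = 1.03 rad/s and ζ = 1.229/(2·1.03) = 0.596.
%OS = 100·exp(−πζ/√(1−ζ²)) = 9.69%.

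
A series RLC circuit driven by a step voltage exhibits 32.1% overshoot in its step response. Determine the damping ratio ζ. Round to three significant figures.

ζ = −ln(OS)/√(π² + (ln OS)²). With OS = 0.321, ln OS = −1.136 and ζ = 1.136/3.341 = 0.340.

ζ ≈ 0.340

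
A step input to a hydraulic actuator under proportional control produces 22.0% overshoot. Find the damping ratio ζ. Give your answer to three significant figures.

From %OS = 100·exp(−πζ/√(1−ζ²)), invert to get ζ = −ln(OS)/√(π² + ln²(OS)) with OS = 0.220.
−ln 0.220 = 1.514, so ζ = 1.514/√(π² + 2.293) = 0.434.

ζ ≈ 0.434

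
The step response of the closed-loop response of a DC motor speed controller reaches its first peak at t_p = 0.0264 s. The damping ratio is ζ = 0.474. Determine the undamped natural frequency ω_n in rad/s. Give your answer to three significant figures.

Peak time t_p = π/ω_d, so ω_d = π/t_p = π/0.0264 = 119 rad/s.
ω_n = ω_d/√(1−ζ²) = 119/√0.775 = 135 rad/s.

ω_n ≈ 135 rad/s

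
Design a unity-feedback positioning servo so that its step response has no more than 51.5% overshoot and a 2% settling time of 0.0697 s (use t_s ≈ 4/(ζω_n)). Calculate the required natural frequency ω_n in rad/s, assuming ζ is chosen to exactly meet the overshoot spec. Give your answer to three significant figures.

From %OS = 100·exp(−πζ/√(1−ζ²)), invert to get ζ = −ln(OS)/√(π² + ln²(OS)) with OS = 0.515.
−ln 0.515 = 0.6636, so ζ = 0.6636/√(π² + 0.4403) = 0.207.
From t_s ≈ 4/(ζω_n): ω_n = 4/(ζ·t_s) = 4/(0.207·0.0697) = 278 rad/s.

ω_n ≈ 278 rad/s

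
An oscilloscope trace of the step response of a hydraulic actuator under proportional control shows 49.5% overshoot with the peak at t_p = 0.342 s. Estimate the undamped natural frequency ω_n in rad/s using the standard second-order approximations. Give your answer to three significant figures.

ζ from %OS: ζ = |ln 0.495|/√(π²+ln²0.495) = 0.218.
t_p = π/ω_d ⇒ ω_d = 9.19 rad/s; then ω_n = ω_d/√(1−ζ²) = 9.41 rad/s.

ω_n ≈ 9.41 rad/s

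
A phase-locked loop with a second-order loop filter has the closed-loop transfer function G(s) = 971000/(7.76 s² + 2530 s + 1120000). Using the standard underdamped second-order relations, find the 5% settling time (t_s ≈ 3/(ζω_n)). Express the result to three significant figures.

t_s ≈ 0.0184 s

Dividing through by 7.76: denominator becomes s² + 326.0 s + 144300.
So ω_n = √144300 = 380 rad/s and ζ = 326.0/(2·380) = 0.429.
t_s ≈ 3/(ζω_n) = 0.0184 s.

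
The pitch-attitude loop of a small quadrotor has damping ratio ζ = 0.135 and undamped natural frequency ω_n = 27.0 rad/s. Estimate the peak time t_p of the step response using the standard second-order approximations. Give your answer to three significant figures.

The damped frequency is ω_d = ω_n√(1−ζ²) = 27.0·√(1−0.0182) = 26.8 rad/s.
Peak time t_p = π/ω_d = π/26.8 = 0.117 s.

t_p ≈ 0.117 s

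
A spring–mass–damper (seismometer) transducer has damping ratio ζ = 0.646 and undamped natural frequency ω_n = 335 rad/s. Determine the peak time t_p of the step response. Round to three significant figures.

The damped frequency is ω_d = ω_n√(1−ζ²) = 335·√(1−0.417) = 256 rad/s.
Peak time t_p = π/ω_d = π/256 = 0.0123 s.

t_p ≈ 0.0123 s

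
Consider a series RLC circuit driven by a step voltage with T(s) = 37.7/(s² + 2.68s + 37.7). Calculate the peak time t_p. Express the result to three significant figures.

ω_n = √37.7 = 6.14 rad/s; ζ = 2.68/(2·6.14) = 0.218.
ω_d = ω_n√(1−ζ²) = 5.99 rad/s. Then t_p = π/ω_d = 0.524 s.

t_p ≈ 0.524 s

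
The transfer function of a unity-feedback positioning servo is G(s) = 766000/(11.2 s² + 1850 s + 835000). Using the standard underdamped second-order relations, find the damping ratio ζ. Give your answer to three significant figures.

Dividing through by 11.2: denominator becomes s² + 165.2 s + 74550.
So ω_n = √74550 = 273 rad/s and ζ = 165.2/(2·273) = 0.302.

ζ ≈ 0.302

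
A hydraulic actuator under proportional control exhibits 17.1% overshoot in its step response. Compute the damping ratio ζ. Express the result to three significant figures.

ζ ≈ 0.490

From %OS = 100·exp(−πζ/√(1−ζ²)), invert to get ζ = −ln(OS)/√(π² + ln²(OS)) with OS = 0.171.
−ln 0.171 = 1.766, so ζ = 1.766/√(π² + 3.119) = 0.490.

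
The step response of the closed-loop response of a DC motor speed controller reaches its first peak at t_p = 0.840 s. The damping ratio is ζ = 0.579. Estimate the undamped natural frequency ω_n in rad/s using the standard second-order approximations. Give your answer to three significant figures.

ω_n ≈ 4.59 rad/s

Peak time t_p = π/ω_d, so ω_d = π/t_p = π/0.840 = 3.74 rad/s.
ω_n = ω_d/√(1−ζ²) = 3.74/√0.665 = 4.59 rad/s.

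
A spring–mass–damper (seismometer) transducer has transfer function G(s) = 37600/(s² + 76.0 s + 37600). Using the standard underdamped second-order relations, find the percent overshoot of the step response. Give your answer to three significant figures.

ω_n = √37600 = 194 rad/s; ζ = 76.0/(2·194) = 0.196.
%OS = 100·exp(−πζ/√(1−ζ²)) = 53.4%.

%OS ≈ 53.4%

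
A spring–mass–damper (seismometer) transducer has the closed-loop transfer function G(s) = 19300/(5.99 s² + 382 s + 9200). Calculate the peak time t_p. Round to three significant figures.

Dividing through by 5.99: denominator becomes s² + 63.77 s + 1536.
So ω_n = √1536 = 39.2 rad/s and ζ = 63.77/(2·39.2) = 0.814.
ω_d = ω_n√(1−ζ²) = 22.8 rad/s. t_p = π/ω_d = 0.138 s.

t_p ≈ 0.138 s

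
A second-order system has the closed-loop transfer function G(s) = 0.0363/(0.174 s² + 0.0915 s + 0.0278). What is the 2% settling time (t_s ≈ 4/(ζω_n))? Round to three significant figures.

t_s ≈ 15.2 s

Dividing through by 0.174: denominator becomes s² + 0.5259 s + 0.1598.
So ω_n = √0.1598 = 0.400 rad/s and ζ = 0.5259/(2·0.400) = 0.658.
t_s ≈ 4/(ζω_n) = 15.2 s.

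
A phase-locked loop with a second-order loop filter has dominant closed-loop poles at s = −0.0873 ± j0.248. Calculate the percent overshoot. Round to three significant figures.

%OS ≈ 33.1%

The poles are at −σ ± jω_d with σ = 0.0873 and ω_d = 0.248, so ω_n = √(σ²+ω_d²) = 0.263 rad/s and ζ = σ/ω_n = 0.332.
%OS = 100 e^{−πζ/√(1−ζ²)} with ζ = 0.332 gives 33.1%.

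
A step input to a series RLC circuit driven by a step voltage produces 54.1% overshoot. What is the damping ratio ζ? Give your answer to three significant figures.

ζ ≈ 0.192

From %OS = 100·exp(−πζ/√(1−ζ²)), invert to get ζ = −ln(OS)/√(π² + ln²(OS)) with OS = 0.541.
−ln 0.541 = 0.6143, so ζ = 0.6143/√(π² + 0.3774) = 0.192.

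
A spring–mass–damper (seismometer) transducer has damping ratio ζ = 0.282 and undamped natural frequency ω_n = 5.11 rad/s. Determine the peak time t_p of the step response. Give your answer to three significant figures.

t_p ≈ 0.641 s

The damped frequency is ω_d = ω_n√(1−ζ²) = 5.11·√(1−0.0795) = 4.90 rad/s.
Peak time t_p = π/ω_d = π/4.90 = 0.641 s.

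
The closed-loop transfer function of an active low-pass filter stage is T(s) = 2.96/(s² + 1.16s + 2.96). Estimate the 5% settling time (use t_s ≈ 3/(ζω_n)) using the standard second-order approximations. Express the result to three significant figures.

t_s ≈ 5.17 s

Comparing the denominator to s² + 2ζω_n s + ω_n²: ω_n = √2.96 = 1.72 rad/s, and 2ζω_n = 1.16 so ζ = 1.16/(2·1.72) = 0.337.
t_s ≈ 3/(ζω_n) = 3/(0.337·1.72) = 5.17 s.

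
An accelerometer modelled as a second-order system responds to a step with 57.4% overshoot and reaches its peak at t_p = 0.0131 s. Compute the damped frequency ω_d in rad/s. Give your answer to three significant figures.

ω_d ≈ 240 rad/s

t_p = π/ω_d, so ω_d = π/0.0131 = 240 rad/s.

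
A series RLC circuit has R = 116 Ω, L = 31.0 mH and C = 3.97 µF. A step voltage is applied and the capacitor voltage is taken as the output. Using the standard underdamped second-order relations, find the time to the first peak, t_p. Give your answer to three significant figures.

For a series RLC circuit (capacitor voltage as output), ω_n = 1/√(LC) = 1/√(31.0 mH · 3.97 µF) = 2850 rad/s.
ζ = (R/2)·√(C/L) = (116/2)·√(3.97 µF/31.0 mH) = 0.656.
ω_d = ω_n√(1−ζ²) = 2150 rad/s. t_p = π/ω_d = 0.00146 s.

t_p ≈ 0.00146 s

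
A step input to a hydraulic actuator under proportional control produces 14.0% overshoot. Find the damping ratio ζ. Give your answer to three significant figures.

ζ ≈ 0.531

From %OS = 100·exp(−πζ/√(1−ζ²)), invert to get ζ = −ln(OS)/√(π² + ln²(OS)) with OS = 0.140.
−ln 0.140 = 1.966, so ζ = 1.966/√(π² + 3.866) = 0.531.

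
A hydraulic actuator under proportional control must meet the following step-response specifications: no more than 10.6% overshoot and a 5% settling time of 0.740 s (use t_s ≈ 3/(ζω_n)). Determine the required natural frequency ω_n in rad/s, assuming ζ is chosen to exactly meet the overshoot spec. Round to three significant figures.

ω_n ≈ 6.97 rad/s

From %OS = 100·exp(−πζ/√(1−ζ²)), invert to get ζ = −ln(OS)/√(π² + ln²(OS)) with OS = 0.106.
−ln 0.106 = 2.244, so ζ = 2.244/√(π² + 5.037) = 0.581.
From t_s ≈ 3/(ζω_n): ω_n = 3/(ζ·t_s) = 3/(0.581·0.740) = 6.97 rad/s.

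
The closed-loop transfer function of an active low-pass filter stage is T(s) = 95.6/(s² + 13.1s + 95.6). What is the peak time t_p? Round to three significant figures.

t_p ≈ 0.433 s

ω_n = √95.6 = 9.78 rad/s; ζ = 13.1/(2·9.78) = 0.670.
The damped frequency ω_d = ω_n√(1−ζ²) = 7.26 rad/s. Then t_p = π/ω_d = 0.433 s.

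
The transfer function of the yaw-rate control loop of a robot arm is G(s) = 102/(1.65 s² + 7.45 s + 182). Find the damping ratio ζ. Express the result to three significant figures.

ζ ≈ 0.215

Dividing through by 1.65: denominator becomes s² + 4.515 s + 110.3.
So ω_n = √110.3 = 10.5 rad/s and ζ = 4.515/(2·10.5) = 0.215.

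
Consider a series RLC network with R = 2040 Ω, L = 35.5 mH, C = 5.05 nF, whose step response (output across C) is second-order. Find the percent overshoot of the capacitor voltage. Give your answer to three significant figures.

%OS ≈ 27.0%

For a series RLC circuit (capacitor voltage as output), ω_n = 1/√(LC) = 1/√(35.5 mH · 5.05 nF) = 74700 rad/s.
ζ = (R/2)·√(C/L) = (2040/2)·√(5.05 nF/35.5 mH) = 0.385.
Overshoot: exp(−π·0.385/√(1−0.385²)) = 0.270, i.e. 27.0%.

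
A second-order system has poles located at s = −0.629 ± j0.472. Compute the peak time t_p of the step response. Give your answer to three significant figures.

t_p ≈ 6.66 s

t_p = π/ω_d with ω_d = 0.472 (the imaginary part), so t_p = 6.66 s.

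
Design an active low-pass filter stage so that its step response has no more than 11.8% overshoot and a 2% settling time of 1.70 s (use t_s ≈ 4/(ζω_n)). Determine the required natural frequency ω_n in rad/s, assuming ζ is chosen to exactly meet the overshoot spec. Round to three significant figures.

Inverting the overshoot relation: ζ = |ln 0.118|/√(π² + ln²0.118) = 0.562.
From t_s ≈ 4/(ζω_n): ω_n = 4/(ζ·t_s) = 4/(0.562·1.70) = 4.18 rad/s.

ω_n ≈ 4.18 rad/s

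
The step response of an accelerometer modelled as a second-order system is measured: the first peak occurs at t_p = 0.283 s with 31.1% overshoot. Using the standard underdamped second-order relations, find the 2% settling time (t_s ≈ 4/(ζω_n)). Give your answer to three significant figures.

t_s ≈ 0.969 s

ζ from %OS: ζ = |ln 0.311|/√(π²+ln²0.311) = 0.348.
From t_p = π/ω_d, ω_d = π/0.283 = 11.1 rad/s, so ω_n = ω_d/√(1−ζ²) = 11.8 rad/s.
t_s ≈ 4/(ζω_n) = 4/(0.348·11.8) = 0.969 s.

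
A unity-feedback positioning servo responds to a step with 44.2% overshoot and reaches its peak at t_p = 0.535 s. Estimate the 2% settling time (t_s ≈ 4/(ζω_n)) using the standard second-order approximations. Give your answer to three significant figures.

t_s ≈ 2.62 s

ζ from %OS: ζ = |ln 0.442|/√(π²+ln²0.442) = 0.252.
From t_p = π/ω_d, ω_d = π/0.535 = 5.87 rad/s, so ω_n = ω_d/√(1−ζ²) = 6.07 rad/s.
t_s ≈ 4/(ζω_n) = 4/(0.252·6.07) = 2.62 s.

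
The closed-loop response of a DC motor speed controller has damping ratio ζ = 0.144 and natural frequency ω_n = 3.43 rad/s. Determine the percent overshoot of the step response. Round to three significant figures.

%OS ≈ 63.3%

For an underdamped second-order system, %OS = 100·exp(−πζ/√(1−ζ²)).
πζ/√(1−ζ²) = π·0.144/√(1−0.0207) = 0.4572, so %OS = 100·e^(−0.4572) = 63.3%.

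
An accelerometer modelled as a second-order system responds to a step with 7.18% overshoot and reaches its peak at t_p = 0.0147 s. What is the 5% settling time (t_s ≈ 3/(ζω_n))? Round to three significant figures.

t_s ≈ 0.0167 s

From the overshoot, ζ = −ln(OS)/√(π²+ln²(OS)) = 0.642.
From t_p = π/ω_d, ω_d = π/0.0147 = 214 rad/s, so ω_n = ω_d/√(1−ζ²) = 279 rad/s.
t_s ≈ 3/(ζω_n) = 3/(0.642·279) = 0.0167 s.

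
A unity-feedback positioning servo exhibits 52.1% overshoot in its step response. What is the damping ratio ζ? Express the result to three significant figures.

ζ ≈ 0.203

ζ = −ln(OS)/√(π² + (ln OS)²). With OS = 0.521, ln OS = −0.6520 and ζ = 0.6520/3.209 = 0.203.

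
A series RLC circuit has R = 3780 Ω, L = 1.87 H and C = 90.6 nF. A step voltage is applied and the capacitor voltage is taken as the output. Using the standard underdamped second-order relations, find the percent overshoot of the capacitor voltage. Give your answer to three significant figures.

For a series RLC circuit (capacitor voltage as output), ω_n = 1/√(LC) = 1/√(1.87 H · 90.6 nF) = 2430 rad/s.
ζ = (R/2)·√(C/L) = (3780/2)·√(90.6 nF/1.87 H) = 0.416.
%OS = 100 e^{−πζ/√(1−ζ²)} with ζ = 0.416 gives 23.8%.

%OS ≈ 23.8%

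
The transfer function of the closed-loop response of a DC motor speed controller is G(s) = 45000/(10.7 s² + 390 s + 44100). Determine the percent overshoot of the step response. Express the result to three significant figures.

%OS ≈ 39.5%

Dividing through by 10.7: denominator becomes s² + 36.45 s + 4121.
So ω_n = √4121 = 64.2 rad/s and ζ = 36.45/(2·64.2) = 0.284.
Overshoot: exp(−π·0.284/√(1−0.284²)) = 0.395, i.e. 39.5%.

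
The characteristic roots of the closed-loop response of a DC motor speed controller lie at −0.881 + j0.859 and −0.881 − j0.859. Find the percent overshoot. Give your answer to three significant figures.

|pole| = ω_n = √(0.881² + 0.859²) = 1.23 rad/s; ζ = cos θ = σ/ω_n = 0.716.
Overshoot: exp(−π·0.716/√(1−0.716²)) = 0.0399, i.e. 3.99%.

%OS ≈ 3.99%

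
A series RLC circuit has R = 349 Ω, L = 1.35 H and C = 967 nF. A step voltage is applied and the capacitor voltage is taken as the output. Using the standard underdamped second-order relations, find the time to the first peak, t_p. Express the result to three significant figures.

t_p ≈ 0.00363 s

For a series RLC circuit (capacitor voltage as output), ω_n = 1/√(LC) = 1/√(1.35 H · 967 nF) = 875 rad/s.
ζ = (R/2)·√(C/L) = (349/2)·√(967 nF/1.35 H) = 0.148.
ω_d = 875·√(1 − 0.148²) = 866 rad/s. t_p = π/ω_d = 0.00363 s.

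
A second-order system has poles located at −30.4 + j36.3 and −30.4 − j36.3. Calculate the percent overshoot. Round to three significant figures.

The poles are at −σ ± jω_d with σ = 30.4 and ω_d = 36.3, so ω_n = √(σ²+ω_d²) = 47.3 rad/s and ζ = σ/ω_n = 0.642.
Overshoot: exp(−π·0.642/√(1−0.642²)) = 0.0720, i.e. 7.20%.

%OS ≈ 7.20%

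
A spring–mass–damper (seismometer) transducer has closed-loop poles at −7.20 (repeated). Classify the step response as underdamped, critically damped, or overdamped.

Since there is a repeated negative-real pole, the response is critically damped.

critically damped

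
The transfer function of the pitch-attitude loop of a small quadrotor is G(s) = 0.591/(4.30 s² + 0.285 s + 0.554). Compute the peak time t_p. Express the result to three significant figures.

Dividing through by 4.30: denominator becomes s² + 0.06628 s + 0.1288.
So ω_n = √0.1288 = 0.359 rad/s and ζ = 0.06628/(2·0.359) = 0.0923.
ω_d = 0.359·√(1 − 0.0923²) = 0.357 rad/s. t_p = π/ω_d = 8.79 s.

t_p ≈ 8.79 s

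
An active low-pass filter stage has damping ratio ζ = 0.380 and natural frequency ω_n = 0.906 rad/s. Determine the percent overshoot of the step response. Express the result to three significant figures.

For an underdamped second-order system, %OS = 100·exp(−πζ/√(1−ζ²)).
πζ/√(1−ζ²) = π·0.380/√(1−0.144) = 1.291, so %OS = 100·e^(−1.291) = 27.5%.

%OS ≈ 27.5%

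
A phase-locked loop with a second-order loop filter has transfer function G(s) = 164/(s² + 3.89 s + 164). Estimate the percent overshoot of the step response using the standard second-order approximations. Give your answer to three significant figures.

ω_n = √164 = 12.8 rad/s; ζ = 3.89/(2·12.8) = 0.152.
%OS = 100 e^{−πζ/√(1−ζ²)} with ζ = 0.152 gives 61.7%.

%OS ≈ 61.7%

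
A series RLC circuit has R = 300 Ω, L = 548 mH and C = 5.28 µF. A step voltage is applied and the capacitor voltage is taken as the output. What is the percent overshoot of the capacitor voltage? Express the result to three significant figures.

%OS ≈ 19.2%

For a series RLC circuit (capacitor voltage as output), ω_n = 1/√(LC) = 1/√(548 mH · 5.28 µF) = 588 rad/s.
ζ = (R/2)·√(C/L) = (300/2)·√(5.28 µF/548 mH) = 0.466.
Overshoot: exp(−π·0.466/√(1−0.466²)) = 0.192, i.e. 19.2%.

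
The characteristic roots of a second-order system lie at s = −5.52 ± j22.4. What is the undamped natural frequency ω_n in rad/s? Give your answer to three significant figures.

|pole| = ω_n = √(5.52² + 22.4²) = 23.1 rad/s; ζ = cos θ = σ/ω_n = 0.239.

ω_n ≈ 23.1 rad/s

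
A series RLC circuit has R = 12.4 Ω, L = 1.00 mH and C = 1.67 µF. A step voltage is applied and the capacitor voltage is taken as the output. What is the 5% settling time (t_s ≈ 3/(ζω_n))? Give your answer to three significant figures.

t_s ≈ 0.000484 s

For a series RLC circuit (capacitor voltage as output), ω_n = 1/√(LC) = 1/√(1.00 mH · 1.67 µF) = 24500 rad/s.
ζ = (R/2)·√(C/L) = (12.4/2)·√(1.67 µF/1.00 mH) = 0.253.
t_s ≈ 3/(ζω_n) = 0.000484 s.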